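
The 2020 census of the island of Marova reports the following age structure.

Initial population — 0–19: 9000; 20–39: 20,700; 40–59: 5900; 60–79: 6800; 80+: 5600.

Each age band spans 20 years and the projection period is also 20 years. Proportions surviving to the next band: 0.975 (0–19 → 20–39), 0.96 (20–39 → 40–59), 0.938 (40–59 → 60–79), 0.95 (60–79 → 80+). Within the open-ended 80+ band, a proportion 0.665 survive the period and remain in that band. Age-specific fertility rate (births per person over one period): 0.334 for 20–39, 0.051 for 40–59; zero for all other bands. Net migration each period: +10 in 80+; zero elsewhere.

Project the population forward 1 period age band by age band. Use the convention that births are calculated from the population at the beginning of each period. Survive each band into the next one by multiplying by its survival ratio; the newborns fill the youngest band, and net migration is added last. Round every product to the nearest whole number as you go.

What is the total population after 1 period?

Period 1.
Births: 20700 × 0.334 = 6914 ; 5900 × 0.051 = 301 → 7215
20–39: 9000 × 0.975 = 8775
40–59: 20700 × 0.96 = 19872
60–79: 5900 × 0.938 = 5534
80+: 6800 × 0.95 + 5600 × 0.665 = 6460 + 3724 = 10184
Net migration: 80+ + 10 → 10194
Population now: 0–19=7215, 20–39=8775, 40–59=19872, 60–79=5534, 80+=10194
Total after period 1: 7215 + 8775 + 19872 + 5534 + 10194 = 51590

51590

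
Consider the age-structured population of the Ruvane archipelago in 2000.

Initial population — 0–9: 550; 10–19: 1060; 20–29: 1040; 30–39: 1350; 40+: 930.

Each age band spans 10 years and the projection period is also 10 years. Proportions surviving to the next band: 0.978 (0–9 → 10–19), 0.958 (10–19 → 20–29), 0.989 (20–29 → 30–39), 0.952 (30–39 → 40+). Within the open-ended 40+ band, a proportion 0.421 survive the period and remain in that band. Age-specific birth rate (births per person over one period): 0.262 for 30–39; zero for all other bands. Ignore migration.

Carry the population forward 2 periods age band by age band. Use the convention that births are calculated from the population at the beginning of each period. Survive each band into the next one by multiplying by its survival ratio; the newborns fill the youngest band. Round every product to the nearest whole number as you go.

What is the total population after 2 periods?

(Groups numbered youngest = 1 to oldest = 5.)
Period 1:
Births: 1350 * 0.262 = 354
Group 2: 550 * 0.978 = 538
Group 3: 1060 * 0.958 = 1015
Group 4: 1040 * 0.989 = 1029
Group 5: 1350 * 0.952 + 930 * 0.421 = 1285 + 392 = 1677
Giving 354 / 538 / 1015 / 1029 / 1677.
Period 2:
Births: 1029 * 0.262 = 270
Group 2: 354 * 0.978 = 346
Group 3: 538 * 0.958 = 515
Group 4: 1015 * 0.989 = 1004
Group 5: 1029 * 0.952 + 1677 * 0.421 = 980 + 706 = 1686
Giving 270 / 346 / 515 / 1004 / 1686.
Total after period 2: 270 + 346 + 515 + 1004 + 1686 = 3821

3821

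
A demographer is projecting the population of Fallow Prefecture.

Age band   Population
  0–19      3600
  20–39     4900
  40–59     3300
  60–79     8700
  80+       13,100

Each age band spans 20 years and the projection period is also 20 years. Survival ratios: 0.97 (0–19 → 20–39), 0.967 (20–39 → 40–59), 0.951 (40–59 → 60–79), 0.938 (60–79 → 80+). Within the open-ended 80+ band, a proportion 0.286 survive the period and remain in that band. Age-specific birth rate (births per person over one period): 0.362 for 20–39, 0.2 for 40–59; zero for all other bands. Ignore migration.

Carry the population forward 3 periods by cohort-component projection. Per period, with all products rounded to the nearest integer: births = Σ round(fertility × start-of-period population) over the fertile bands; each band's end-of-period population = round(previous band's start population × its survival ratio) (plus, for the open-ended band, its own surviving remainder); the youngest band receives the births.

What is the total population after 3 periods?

After projecting period 1:
Births: 4900 × 0.362 = 1774 ; 3300 × 0.2 = 660 ⇒ total 2434
20–39: 3600 × 0.97 = 3492
40–59: 4900 × 0.967 = 4738
60–79: 3300 × 0.951 = 3138
80+: 8700 × 0.938 + 13100 × 0.286 = 8161 + 3747 = 11908
Population now: 0–19=2434, 20–39=3492, 40–59=4738, 60–79=3138, 80+=11908
After projecting period 2:
Births: 3492 × 0.362 = 1264 ; 4738 × 0.2 = 948 ⇒ total 2212
20–39: 2434 × 0.97 = 2361
40–59: 3492 × 0.967 = 3377
60–79: 4738 × 0.951 = 4506
80+: 3138 × 0.938 + 11908 × 0.286 = 2943 + 3406 = 6349
Population now: 0–19=2212, 20–39=2361, 40–59=3377, 60–79=4506, 80+=6349
After projecting period 3:
Births: 2361 × 0.362 = 855 ; 3377 × 0.2 = 675 ⇒ total 1530
20–39: 2212 × 0.97 = 2146
40–59: 2361 × 0.967 = 2283
60–79: 3377 × 0.951 = 3212
80+: 4506 × 0.938 + 6349 × 0.286 = 4227 + 1816 = 6043
Population now: 0–19=1530, 20–39=2146, 40–59=2283, 60–79=3212, 80+=6043
Total after period 3: 1530 + 2146 + 2283 + 3212 + 6043 = 15214

15214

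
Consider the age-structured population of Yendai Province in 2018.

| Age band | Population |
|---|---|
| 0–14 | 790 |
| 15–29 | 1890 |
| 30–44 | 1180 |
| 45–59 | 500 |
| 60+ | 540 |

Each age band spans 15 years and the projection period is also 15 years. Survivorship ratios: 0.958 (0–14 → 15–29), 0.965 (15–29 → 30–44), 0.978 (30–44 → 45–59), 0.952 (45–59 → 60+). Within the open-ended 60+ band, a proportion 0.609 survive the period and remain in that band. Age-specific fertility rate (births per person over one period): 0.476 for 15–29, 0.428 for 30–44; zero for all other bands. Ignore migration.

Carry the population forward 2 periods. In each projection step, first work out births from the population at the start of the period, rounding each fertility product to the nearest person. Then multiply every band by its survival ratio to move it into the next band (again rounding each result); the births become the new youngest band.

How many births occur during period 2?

1141

After projecting period 1:
Births: 1890 × 0.476 = 900, 1180 × 0.428 = 505 → 1405
15–29: 790 × 0.958 = 757
30–44: 1890 × 0.965 = 1824
45–59: 1180 × 0.978 = 1154
60+: 500 × 0.952 + 540 × 0.609 = 476 + 329 = 805
End of period: [1405, 757, 1824, 1154, 805]
After projecting period 2:
Births: 757 × 0.476 = 360, 1824 × 0.428 = 781 → 1141
15–29: 1405 × 0.958 = 1346
30–44: 757 × 0.965 = 731
45–59: 1824 × 0.978 = 1784
60+: 1154 × 0.952 + 805 × 0.609 = 1099 + 490 = 1589
End of period: [1141, 1346, 731, 1784, 1589]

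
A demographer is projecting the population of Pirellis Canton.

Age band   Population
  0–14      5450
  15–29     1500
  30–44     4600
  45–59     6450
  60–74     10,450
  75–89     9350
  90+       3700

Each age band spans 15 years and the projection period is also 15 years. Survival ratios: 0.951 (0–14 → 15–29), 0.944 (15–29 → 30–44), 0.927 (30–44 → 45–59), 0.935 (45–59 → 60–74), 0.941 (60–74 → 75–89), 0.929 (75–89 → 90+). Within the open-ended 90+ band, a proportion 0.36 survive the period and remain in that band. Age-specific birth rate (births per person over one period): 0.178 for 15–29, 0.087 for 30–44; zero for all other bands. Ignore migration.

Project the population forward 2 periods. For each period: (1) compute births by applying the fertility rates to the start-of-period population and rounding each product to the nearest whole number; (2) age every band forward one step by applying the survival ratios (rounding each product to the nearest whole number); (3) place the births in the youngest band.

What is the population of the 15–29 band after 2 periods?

634

— Period 1 —
Births: 1500 × 0.178 = 267  |  4600 × 0.087 = 400 ⇒ total 667
15–29: 5450 × 0.951 = 5183
30–44: 1500 × 0.944 = 1416
45–59: 4600 × 0.927 = 4264
60–74: 6450 × 0.935 = 6031
75–89: 10450 × 0.941 = 9833
90+: 9350 × 0.929 + 3700 × 0.36 = 8686 + 1332 = 10018
Giving 667 / 5183 / 1416 / 4264 / 6031 / 9833 / 10018.
— Period 2 —
Births: 5183 × 0.178 = 923  |  1416 × 0.087 = 123 ⇒ total 1046
15–29: 667 × 0.951 = 634
30–44: 5183 × 0.944 = 4893
45–59: 1416 × 0.927 = 1313
60–74: 4264 × 0.935 = 3987
75–89: 6031 × 0.941 = 5675
90+: 9833 × 0.929 + 10018 × 0.36 = 9135 + 3606 = 12741
Giving 1046 / 634 / 4893 / 1313 / 3987 / 5675 / 12741.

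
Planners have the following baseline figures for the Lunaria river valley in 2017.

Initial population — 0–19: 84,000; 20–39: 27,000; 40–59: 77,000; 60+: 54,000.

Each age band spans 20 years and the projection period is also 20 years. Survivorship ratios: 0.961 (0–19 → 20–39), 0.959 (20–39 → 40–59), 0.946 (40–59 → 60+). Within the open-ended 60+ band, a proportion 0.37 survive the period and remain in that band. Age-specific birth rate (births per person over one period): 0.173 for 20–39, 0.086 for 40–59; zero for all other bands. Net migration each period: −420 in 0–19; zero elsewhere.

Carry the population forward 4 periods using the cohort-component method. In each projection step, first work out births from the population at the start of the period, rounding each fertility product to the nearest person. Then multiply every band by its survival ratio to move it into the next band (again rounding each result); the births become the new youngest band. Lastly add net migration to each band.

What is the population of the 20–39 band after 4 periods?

7732

Call the groups 1 to 4, youngest first.
Period 1.
Births: 27000 × 0.173 = 4671 ; 77000 × 0.086 = 6622 → total 11293
Group 2: 84000 × 0.961 = 80724
Group 3: 27000 × 0.959 = 25893
Group 4: 77000 × 0.946 + 54000 × 0.37 = 72842 + 19980 = 92822
Net migration: Group 1 − 420 → 10873
Giving 10873 / 80724 / 25893 / 92822.
Period 2.
Births: 80724 × 0.173 = 13965 ; 25893 × 0.086 = 2227 → total 16192
Group 2: 10873 × 0.961 = 10449
Group 3: 80724 × 0.959 = 77414
Group 4: 25893 × 0.946 + 92822 × 0.37 = 24495 + 34344 = 58839
Net migration: Group 1 − 420 → 15772
Giving 15772 / 10449 / 77414 / 58839.
Period 3.
Births: 10449 × 0.173 = 1808 ; 77414 × 0.086 = 6658 → total 8466
Group 2: 15772 × 0.961 = 15157
Group 3: 10449 × 0.959 = 10021
Group 4: 77414 × 0.946 + 58839 × 0.37 = 73234 + 21770 = 95004
Net migration: Group 1 − 420 → 8046
Giving 8046 / 15157 / 10021 / 95004.
Period 4.
Births: 15157 × 0.173 = 2622 ; 10021 × 0.086 = 862 → total 3484
Group 2: 8046 × 0.961 = 7732
Group 3: 15157 × 0.959 = 14536
Group 4: 10021 × 0.946 + 95004 × 0.37 = 9480 + 35151 = 44631
Net migration: Group 1 − 420 → 3064
Giving 3064 / 7732 / 14536 / 44631.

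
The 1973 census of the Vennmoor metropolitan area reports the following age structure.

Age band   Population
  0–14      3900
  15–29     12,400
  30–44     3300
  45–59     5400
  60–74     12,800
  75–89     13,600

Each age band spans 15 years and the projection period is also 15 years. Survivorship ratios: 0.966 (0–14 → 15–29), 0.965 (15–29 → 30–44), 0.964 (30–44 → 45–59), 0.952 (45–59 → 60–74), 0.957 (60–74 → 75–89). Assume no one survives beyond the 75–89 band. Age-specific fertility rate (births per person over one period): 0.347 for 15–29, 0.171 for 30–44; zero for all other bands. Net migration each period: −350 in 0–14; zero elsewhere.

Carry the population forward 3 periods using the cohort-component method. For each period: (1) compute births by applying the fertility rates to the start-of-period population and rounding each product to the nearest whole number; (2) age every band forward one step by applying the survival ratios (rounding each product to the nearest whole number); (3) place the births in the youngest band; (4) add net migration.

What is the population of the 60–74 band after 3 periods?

10981

(Groups numbered youngest = 1 to oldest = 6.)
— Period 1 —
Births: 12400 × 0.347 = 4303 ; 3300 × 0.171 = 564 → 4867
Group 2: 3900 × 0.966 = 3767
Group 3: 12400 × 0.965 = 11966
Group 4: 3300 × 0.964 = 3181
Group 5: 5400 × 0.952 = 5141
Group 6: 12800 × 0.957 = 12250
Net migration: Group 1 − 350 → 4517
Population now: 0–14=4517, 15–29=3767, 30–44=11966, 45–59=3181, 60–74=5141, 75–89=12250
— Period 2 —
Births: 3767 × 0.347 = 1307 ; 11966 × 0.171 = 2046 → 3353
Group 2: 4517 × 0.966 = 4363
Group 3: 3767 × 0.965 = 3635
Group 4: 11966 × 0.964 = 11535
Group 5: 3181 × 0.952 = 3028
Group 6: 5141 × 0.957 = 4920
Net migration: Group 1 − 350 → 3003
Population now: 0–14=3003, 15–29=4363, 30–44=3635, 45–59=11535, 60–74=3028, 75–89=4920
— Period 3 —
Births: 4363 × 0.347 = 1514 ; 3635 × 0.171 = 622 → 2136
Group 2: 3003 × 0.966 = 2901
Group 3: 4363 × 0.965 = 4210
Group 4: 3635 × 0.964 = 3504
Group 5: 11535 × 0.952 = 10981
Group 6: 3028 × 0.957 = 2898
Net migration: Group 1 − 350 → 1786
Population now: 0–14=1786, 15–29=2901, 30–44=4210, 45–59=3504, 60–74=10981, 75–89=2898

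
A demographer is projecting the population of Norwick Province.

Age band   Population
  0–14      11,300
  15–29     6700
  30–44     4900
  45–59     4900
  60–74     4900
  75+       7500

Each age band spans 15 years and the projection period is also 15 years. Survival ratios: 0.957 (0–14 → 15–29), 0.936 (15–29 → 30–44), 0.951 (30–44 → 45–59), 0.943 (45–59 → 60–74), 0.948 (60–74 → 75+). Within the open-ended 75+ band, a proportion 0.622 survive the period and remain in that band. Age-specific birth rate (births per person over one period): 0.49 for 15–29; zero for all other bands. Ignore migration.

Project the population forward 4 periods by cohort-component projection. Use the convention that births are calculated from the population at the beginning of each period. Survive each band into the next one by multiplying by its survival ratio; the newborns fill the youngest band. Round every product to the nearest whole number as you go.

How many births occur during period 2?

5299

[period 1]
Births: 6700 * 0.49 = 3283
15–29: 11300 * 0.957 = 10814
30–44: 6700 * 0.936 = 6271
45–59: 4900 * 0.951 = 4660
60–74: 4900 * 0.943 = 4621
75+: 4900 * 0.948 + 7500 * 0.622 = 4645 + 4665 = 9310
→ [3283, 10814, 6271, 4660, 4621, 9310]
[period 2]
Births: 10814 * 0.49 = 5299
15–29: 3283 * 0.957 = 3142
30–44: 10814 * 0.936 = 10122
45–59: 6271 * 0.951 = 5964
60–74: 4660 * 0.943 = 4394
75+: 4621 * 0.948 + 9310 * 0.622 = 4381 + 5791 = 10172
→ [5299, 3142, 10122, 5964, 4394, 10172]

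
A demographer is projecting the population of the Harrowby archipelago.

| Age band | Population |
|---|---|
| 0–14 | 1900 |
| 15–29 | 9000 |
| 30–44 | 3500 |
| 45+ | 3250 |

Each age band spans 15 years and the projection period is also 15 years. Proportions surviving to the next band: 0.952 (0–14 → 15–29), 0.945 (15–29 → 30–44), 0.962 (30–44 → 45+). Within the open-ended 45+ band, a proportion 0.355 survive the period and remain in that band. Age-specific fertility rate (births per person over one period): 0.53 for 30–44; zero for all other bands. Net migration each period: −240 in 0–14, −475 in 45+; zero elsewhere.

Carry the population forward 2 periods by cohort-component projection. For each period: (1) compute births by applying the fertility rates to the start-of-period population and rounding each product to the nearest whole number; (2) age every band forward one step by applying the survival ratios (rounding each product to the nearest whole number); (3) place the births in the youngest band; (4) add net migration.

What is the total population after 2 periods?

16658

Period 1.
Births: 3500 × 0.53 = 1855
15–29: 1900 × 0.952 = 1809
30–44: 9000 × 0.945 = 8505
45+: 3500 × 0.962 + 3250 × 0.355 = 3367 + 1154 = 4521
Net migration: 0–14 − 240 → 1615; 45+ − 475 → 4046
End of period: [1615, 1809, 8505, 4046]
Period 2.
Births: 8505 × 0.53 = 4508
15–29: 1615 × 0.952 = 1537
30–44: 1809 × 0.945 = 1710
45+: 8505 × 0.962 + 4046 × 0.355 = 8182 + 1436 = 9618
Net migration: 0–14 − 240 → 4268; 45+ − 475 → 9143
End of period: [4268, 1537, 1710, 9143]
Total after period 2: 4268 + 1537 + 1710 + 9143 = 16658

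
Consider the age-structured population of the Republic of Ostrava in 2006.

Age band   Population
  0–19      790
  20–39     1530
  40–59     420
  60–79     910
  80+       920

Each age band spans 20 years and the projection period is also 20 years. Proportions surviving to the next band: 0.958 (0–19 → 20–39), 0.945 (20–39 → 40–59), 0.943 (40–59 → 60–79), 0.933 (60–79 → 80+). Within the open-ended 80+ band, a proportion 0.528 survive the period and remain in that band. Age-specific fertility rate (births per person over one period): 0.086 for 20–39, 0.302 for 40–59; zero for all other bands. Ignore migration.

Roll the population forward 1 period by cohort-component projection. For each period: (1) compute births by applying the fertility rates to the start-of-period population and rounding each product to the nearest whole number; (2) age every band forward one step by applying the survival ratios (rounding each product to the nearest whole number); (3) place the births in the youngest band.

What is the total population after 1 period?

4193

Numbering the groups 1..5 from youngest to oldest:
After projecting period 1:
Births: 1530 × 0.086 = 132  |  420 × 0.302 = 127 → total 259
Group 2: 790 × 0.958 = 757
Group 3: 1530 × 0.945 = 1446
Group 4: 420 × 0.943 = 396
Group 5: 910 × 0.933 + 920 × 0.528 = 849 + 486 = 1335
Population now: 0–19=259, 20–39=757, 40–59=1446, 60–79=396, 80+=1335
Total after period 1: 259 + 757 + 1446 + 396 + 1335 = 4193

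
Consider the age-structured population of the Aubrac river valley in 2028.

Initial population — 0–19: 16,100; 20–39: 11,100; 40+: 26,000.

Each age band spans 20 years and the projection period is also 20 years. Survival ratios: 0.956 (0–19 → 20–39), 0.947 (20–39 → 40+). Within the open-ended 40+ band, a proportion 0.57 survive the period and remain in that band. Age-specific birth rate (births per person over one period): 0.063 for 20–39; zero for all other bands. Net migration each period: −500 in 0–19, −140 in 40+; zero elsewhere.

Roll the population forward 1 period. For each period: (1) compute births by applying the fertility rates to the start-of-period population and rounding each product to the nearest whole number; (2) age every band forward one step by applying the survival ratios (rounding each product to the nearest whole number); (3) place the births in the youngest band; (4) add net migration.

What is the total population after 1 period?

Numbering the bands 1..3 from youngest to oldest:
Period 1.
Births: 11100 × 0.063 = 699
Band 2: 16100 × 0.956 = 15392
Band 3: 11100 × 0.947 + 26000 × 0.57 = 10512 + 14820 = 25332
Net migration: Band 1 − 500 → 199; Band 3 − 140 → 25192
End of period: [199, 15392, 25192]
Total after period 1: 199 + 15392 + 25192 = 40783

40783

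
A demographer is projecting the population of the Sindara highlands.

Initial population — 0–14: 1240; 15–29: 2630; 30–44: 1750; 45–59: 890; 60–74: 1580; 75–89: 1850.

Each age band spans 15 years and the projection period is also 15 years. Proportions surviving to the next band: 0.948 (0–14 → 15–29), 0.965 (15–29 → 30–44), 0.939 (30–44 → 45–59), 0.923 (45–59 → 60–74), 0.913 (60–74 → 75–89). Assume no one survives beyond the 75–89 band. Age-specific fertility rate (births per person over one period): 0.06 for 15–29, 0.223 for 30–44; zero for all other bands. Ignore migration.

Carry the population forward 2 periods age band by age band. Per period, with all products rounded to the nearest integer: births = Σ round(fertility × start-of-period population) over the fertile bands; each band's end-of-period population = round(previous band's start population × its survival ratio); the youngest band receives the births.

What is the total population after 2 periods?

6941

After projecting period 1:
Births: 2630 × 0.06 = 158 ; 1750 × 0.223 = 390 → total 548
15–29: 1240 × 0.948 = 1176
30–44: 2630 × 0.965 = 2538
45–59: 1750 × 0.939 = 1643
60–74: 890 × 0.923 = 821
75–89: 1580 × 0.913 = 1443
Population now: 0–14=548, 15–29=1176, 30–44=2538, 45–59=1643, 60–74=821, 75–89=1443
After projecting period 2:
Births: 1176 × 0.06 = 71 ; 2538 × 0.223 = 566 → total 637
15–29: 548 × 0.948 = 520
30–44: 1176 × 0.965 = 1135
45–59: 2538 × 0.939 = 2383
60–74: 1643 × 0.923 = 1516
75–89: 821 × 0.913 = 750
Population now: 0–14=637, 15–29=520, 30–44=1135, 45–59=2383, 60–74=1516, 75–89=750
Total after period 2: 637 + 520 + 1135 + 2383 + 1516 + 750 = 6941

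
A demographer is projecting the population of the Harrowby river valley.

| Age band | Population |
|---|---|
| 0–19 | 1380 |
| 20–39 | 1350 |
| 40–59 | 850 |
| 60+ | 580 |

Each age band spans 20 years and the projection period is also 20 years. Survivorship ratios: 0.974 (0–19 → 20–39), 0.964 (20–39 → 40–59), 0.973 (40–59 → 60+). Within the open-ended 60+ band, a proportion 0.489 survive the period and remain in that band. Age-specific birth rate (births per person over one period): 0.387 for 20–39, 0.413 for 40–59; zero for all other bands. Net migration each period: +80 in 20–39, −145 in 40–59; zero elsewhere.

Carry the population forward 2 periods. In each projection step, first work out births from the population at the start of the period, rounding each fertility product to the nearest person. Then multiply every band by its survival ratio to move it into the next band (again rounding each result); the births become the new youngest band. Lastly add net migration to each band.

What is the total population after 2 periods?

4854

(Bands numbered youngest = 1 to oldest = 4.)
Period 1.
Births: 1350 * 0.387 = 522  |  850 * 0.413 = 351 — total 873
Band 2: 1380 * 0.974 = 1344
Band 3: 1350 * 0.964 = 1301
Band 4: 850 * 0.973 + 580 * 0.489 = 827 + 284 = 1111
Net migration: Band 2 + 80 → 1424; Band 3 − 145 → 1156
Giving 873 / 1424 / 1156 / 1111.
Period 2.
Births: 1424 * 0.387 = 551  |  1156 * 0.413 = 477 — total 1028
Band 2: 873 * 0.974 = 850
Band 3: 1424 * 0.964 = 1373
Band 4: 1156 * 0.973 + 1111 * 0.489 = 1125 + 543 = 1668
Net migration: Band 2 + 80 → 930; Band 3 − 145 → 1228
Giving 1028 / 930 / 1228 / 1668.
Total after period 2: 1028 + 930 + 1228 + 1668 = 4854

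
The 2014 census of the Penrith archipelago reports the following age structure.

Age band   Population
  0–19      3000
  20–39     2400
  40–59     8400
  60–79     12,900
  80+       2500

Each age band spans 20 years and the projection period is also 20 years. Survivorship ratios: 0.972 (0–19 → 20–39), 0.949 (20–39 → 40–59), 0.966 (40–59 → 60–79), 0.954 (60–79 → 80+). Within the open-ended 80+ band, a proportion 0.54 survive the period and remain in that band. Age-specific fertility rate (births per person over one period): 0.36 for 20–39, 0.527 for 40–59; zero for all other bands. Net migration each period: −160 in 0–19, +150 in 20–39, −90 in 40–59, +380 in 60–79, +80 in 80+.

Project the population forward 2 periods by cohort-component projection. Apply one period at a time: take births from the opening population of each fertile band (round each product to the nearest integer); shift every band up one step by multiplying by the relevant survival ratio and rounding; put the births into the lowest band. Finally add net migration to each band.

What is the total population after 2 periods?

Period 1.
Births: 2400 × 0.36 = 864  |  8400 × 0.527 = 4427 → 5291
20–39: 3000 × 0.972 = 2916
40–59: 2400 × 0.949 = 2278
60–79: 8400 × 0.966 = 8114
80+: 12900 × 0.954 + 2500 × 0.54 = 12307 + 1350 = 13657
Net migration: 0–19 − 160 → 5131; 20–39 + 150 → 3066; 40–59 − 90 → 2188; 60–79 + 380 → 8494; 80+ + 80 → 13737
Giving 5131 / 3066 / 2188 / 8494 / 13737.
Period 2.
Births: 3066 × 0.36 = 1104  |  2188 × 0.527 = 1153 → 2257
20–39: 5131 × 0.972 = 4987
40–59: 3066 × 0.949 = 2910
60–79: 2188 × 0.966 = 2114
80+: 8494 × 0.954 + 13737 × 0.54 = 8103 + 7418 = 15521
Net migration: 0–19 − 160 → 2097; 20–39 + 150 → 5137; 40–59 − 90 → 2820; 60–79 + 380 → 2494; 80+ + 80 → 15601
Giving 2097 / 5137 / 2820 / 2494 / 15601.
Total after period 2: 2097 + 5137 + 2820 + 2494 + 15601 = 28149

28149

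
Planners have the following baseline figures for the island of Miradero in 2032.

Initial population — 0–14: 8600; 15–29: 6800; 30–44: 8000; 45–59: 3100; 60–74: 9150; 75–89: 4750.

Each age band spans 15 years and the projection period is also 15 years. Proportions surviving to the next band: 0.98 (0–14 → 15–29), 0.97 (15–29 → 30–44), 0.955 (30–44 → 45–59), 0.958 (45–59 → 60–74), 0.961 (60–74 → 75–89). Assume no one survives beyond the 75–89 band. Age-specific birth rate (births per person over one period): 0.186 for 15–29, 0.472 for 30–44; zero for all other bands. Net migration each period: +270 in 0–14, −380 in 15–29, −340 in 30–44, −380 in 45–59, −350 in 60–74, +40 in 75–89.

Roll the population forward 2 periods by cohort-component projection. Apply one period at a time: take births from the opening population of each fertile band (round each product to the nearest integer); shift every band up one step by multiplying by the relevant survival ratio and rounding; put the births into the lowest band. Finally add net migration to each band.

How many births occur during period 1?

— Period 1 —
Births: 6800 * 0.186 = 1265, 8000 * 0.472 = 3776 → 5041
15–29: 8600 * 0.98 = 8428
30–44: 6800 * 0.97 = 6596
45–59: 8000 * 0.955 = 7640
60–74: 3100 * 0.958 = 2970
75–89: 9150 * 0.961 = 8793
Net migration: 0–14 + 270 → 5311; 15–29 − 380 → 8048; 30–44 − 340 → 6256; 45–59 − 380 → 7260; 60–74 − 350 → 2620; 75–89 + 40 → 8833
Population now: 0–14=5311, 15–29=8048, 30–44=6256, 45–59=7260, 60–74=2620, 75–89=8833

5041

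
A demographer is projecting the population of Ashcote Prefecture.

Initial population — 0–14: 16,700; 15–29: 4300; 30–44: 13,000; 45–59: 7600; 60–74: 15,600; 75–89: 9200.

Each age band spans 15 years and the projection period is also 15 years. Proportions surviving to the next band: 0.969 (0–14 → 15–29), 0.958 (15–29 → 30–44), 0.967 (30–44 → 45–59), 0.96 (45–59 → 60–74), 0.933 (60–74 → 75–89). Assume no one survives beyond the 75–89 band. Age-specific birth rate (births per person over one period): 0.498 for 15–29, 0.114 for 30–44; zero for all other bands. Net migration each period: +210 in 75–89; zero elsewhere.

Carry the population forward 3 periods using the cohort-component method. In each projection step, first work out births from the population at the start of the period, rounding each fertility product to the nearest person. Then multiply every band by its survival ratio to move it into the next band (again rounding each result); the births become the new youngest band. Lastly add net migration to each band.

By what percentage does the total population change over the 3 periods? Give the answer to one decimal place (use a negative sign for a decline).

-31.6

Numbering the bands 1..6 from youngest to oldest:
— Period 1 —
Births: 4300 * 0.498 = 2141, 13000 * 0.114 = 1482 → total 3623
Band 2: 16700 * 0.969 = 16182
Band 3: 4300 * 0.958 = 4119
Band 4: 13000 * 0.967 = 12571
Band 5: 7600 * 0.96 = 7296
Band 6: 15600 * 0.933 = 14555
Net migration: Band 6 + 210 → 14765
End of period: [3623, 16182, 4119, 12571, 7296, 14765]
— Period 2 —
Births: 16182 * 0.498 = 8059, 4119 * 0.114 = 470 → total 8529
Band 2: 3623 * 0.969 = 3511
Band 3: 16182 * 0.958 = 15502
Band 4: 4119 * 0.967 = 3983
Band 5: 12571 * 0.96 = 12068
Band 6: 7296 * 0.933 = 6807
Net migration: Band 6 + 210 → 7017
End of period: [8529, 3511, 15502, 3983, 12068, 7017]
— Period 3 —
Births: 3511 * 0.498 = 1748, 15502 * 0.114 = 1767 → total 3515
Band 2: 8529 * 0.969 = 8265
Band 3: 3511 * 0.958 = 3364
Band 4: 15502 * 0.967 = 14990
Band 5: 3983 * 0.96 = 3824
Band 6: 12068 * 0.933 = 11259
Net migration: Band 6 + 210 → 11469
End of period: [3515, 8265, 3364, 14990, 3824, 11469]
Total: 66400 → 45427; change = -20973; percentage change = -31.6%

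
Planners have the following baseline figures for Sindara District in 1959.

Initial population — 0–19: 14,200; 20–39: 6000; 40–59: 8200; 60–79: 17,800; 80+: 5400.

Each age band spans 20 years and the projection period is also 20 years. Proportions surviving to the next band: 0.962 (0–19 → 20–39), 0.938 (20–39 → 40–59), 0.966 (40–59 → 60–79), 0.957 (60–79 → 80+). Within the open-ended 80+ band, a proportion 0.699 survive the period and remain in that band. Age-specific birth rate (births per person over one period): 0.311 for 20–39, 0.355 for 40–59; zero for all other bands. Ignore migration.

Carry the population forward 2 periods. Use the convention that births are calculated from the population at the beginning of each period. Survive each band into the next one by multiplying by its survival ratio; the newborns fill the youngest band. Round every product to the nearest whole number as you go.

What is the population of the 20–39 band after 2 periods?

— Period 1 —
Births: 6000 * 0.311 = 1866, 8200 * 0.355 = 2911 — total 4777
20–39: 14200 * 0.962 = 13660
40–59: 6000 * 0.938 = 5628
60–79: 8200 * 0.966 = 7921
80+: 17800 * 0.957 + 5400 * 0.699 = 17035 + 3775 = 20810
End of period: [4777, 13660, 5628, 7921, 20810]
— Period 2 —
Births: 13660 * 0.311 = 4248, 5628 * 0.355 = 1998 — total 6246
20–39: 4777 * 0.962 = 4595
40–59: 13660 * 0.938 = 12813
60–79: 5628 * 0.966 = 5437
80+: 7921 * 0.957 + 20810 * 0.699 = 7580 + 14546 = 22126
End of period: [6246, 4595, 12813, 5437, 22126]

4595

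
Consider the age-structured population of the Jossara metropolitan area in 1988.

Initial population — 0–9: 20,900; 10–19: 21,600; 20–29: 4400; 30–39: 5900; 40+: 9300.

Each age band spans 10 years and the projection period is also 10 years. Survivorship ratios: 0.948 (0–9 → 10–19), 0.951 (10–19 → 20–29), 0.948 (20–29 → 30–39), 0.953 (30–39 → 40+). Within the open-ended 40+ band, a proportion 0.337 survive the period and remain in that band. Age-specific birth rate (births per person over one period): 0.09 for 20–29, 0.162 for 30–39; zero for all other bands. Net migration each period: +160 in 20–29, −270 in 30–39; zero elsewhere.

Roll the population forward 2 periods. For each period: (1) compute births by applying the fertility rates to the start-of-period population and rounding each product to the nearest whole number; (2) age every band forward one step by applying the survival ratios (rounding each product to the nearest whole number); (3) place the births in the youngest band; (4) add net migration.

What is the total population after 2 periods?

[period 1]
Births: 4400 × 0.09 = 396  |  5900 × 0.162 = 956 → total 1352
10–19: 20900 × 0.948 = 19813
20–29: 21600 × 0.951 = 20542
30–39: 4400 × 0.948 = 4171
40+: 5900 × 0.953 + 9300 × 0.337 = 5623 + 3134 = 8757
Net migration: 20–29 + 160 → 20702; 30–39 − 270 → 3901
Giving 1352 / 19813 / 20702 / 3901 / 8757.
[period 2]
Births: 20702 × 0.09 = 1863  |  3901 × 0.162 = 632 → total 2495
10–19: 1352 × 0.948 = 1282
20–29: 19813 × 0.951 = 18842
30–39: 20702 × 0.948 = 19625
40+: 3901 × 0.953 + 8757 × 0.337 = 3718 + 2951 = 6669
Net migration: 20–29 + 160 → 19002; 30–39 − 270 → 19355
Giving 2495 / 1282 / 19002 / 19355 / 6669.
Total after period 2: 2495 + 1282 + 19002 + 19355 + 6669 = 48803

48803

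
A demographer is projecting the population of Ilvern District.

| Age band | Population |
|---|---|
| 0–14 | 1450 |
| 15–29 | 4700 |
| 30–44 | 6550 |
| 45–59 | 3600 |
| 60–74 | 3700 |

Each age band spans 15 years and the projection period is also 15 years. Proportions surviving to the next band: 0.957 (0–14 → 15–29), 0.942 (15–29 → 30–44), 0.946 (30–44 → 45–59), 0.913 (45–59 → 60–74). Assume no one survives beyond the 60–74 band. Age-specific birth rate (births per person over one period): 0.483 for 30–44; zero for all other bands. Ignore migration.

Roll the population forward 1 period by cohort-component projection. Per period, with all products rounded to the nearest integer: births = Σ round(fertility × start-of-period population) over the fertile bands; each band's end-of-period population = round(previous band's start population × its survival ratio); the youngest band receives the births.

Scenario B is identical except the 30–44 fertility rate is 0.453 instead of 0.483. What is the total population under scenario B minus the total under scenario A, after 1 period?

-197

Period 1:
Births: 6550 × 0.483 = 3164
15–29: 1450 × 0.957 = 1388
30–44: 4700 × 0.942 = 4427
45–59: 6550 × 0.946 = 6196
60–74: 3600 × 0.913 = 3287
→ [3164, 1388, 4427, 6196, 3287]
Scenario A total after 1 period: 18462
Scenario B projection —
Period 1:
Births: 6550 × 0.453 = 2967
15–29: 1450 × 0.957 = 1388
30–44: 4700 × 0.942 = 4427
45–59: 6550 × 0.946 = 6196
60–74: 3600 × 0.913 = 3287
→ [2967, 1388, 4427, 6196, 3287]
Scenario B total after 1 period: 18265
Difference B − A = 18265 − 18462 = -197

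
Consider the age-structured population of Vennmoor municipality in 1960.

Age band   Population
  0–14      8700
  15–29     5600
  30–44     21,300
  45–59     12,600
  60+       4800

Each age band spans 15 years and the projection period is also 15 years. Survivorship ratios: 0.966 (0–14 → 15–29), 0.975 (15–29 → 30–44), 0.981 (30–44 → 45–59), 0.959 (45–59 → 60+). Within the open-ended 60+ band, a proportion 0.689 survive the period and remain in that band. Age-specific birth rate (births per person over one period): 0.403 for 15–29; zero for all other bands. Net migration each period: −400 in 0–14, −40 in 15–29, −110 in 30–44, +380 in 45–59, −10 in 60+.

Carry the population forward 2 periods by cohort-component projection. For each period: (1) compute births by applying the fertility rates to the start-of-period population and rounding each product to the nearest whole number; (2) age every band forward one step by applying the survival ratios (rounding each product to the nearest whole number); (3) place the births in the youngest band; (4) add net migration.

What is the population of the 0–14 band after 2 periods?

2971

— Period 1 —
Births: 5600 × 0.403 = 2257
15–29: 8700 × 0.966 = 8404
30–44: 5600 × 0.975 = 5460
45–59: 21300 × 0.981 = 20895
60+: 12600 × 0.959 + 4800 × 0.689 = 12083 + 3307 = 15390
Net migration: 0–14 − 400 → 1857; 15–29 − 40 → 8364; 30–44 − 110 → 5350; 45–59 + 380 → 21275; 60+ − 10 → 15380
End of period: [1857, 8364, 5350, 21275, 15380]
— Period 2 —
Births: 8364 × 0.403 = 3371
15–29: 1857 × 0.966 = 1794
30–44: 8364 × 0.975 = 8155
45–59: 5350 × 0.981 = 5248
60+: 21275 × 0.959 + 15380 × 0.689 = 20403 + 10597 = 31000
Net migration: 0–14 − 400 → 2971; 15–29 − 40 → 1754; 30–44 − 110 → 8045; 45–59 + 380 → 5628; 60+ − 10 → 30990
End of period: [2971, 1754, 8045, 5628, 30990]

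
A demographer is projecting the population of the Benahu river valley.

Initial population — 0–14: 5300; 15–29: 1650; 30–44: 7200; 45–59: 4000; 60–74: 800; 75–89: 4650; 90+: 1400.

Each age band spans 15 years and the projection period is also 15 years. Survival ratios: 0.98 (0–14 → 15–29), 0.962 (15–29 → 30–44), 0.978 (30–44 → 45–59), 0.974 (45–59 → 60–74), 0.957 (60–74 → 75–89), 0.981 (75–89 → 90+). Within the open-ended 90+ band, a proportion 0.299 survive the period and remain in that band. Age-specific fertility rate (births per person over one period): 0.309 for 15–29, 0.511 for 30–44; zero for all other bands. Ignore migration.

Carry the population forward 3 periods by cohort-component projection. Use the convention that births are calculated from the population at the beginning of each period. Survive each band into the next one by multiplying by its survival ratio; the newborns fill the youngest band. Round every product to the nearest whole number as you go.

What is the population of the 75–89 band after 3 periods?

6564

(Bands numbered youngest = 1 to oldest = 7.)
— Period 1 —
Births: 1650 × 0.309 = 510, 7200 × 0.511 = 3679 → total 4189
Band 2: 5300 × 0.98 = 5194
Band 3: 1650 × 0.962 = 1587
Band 4: 7200 × 0.978 = 7042
Band 5: 4000 × 0.974 = 3896
Band 6: 800 × 0.957 = 766
Band 7: 4650 × 0.981 + 1400 × 0.299 = 4562 + 419 = 4981
End of period: [4189, 5194, 1587, 7042, 3896, 766, 4981]
— Period 2 —
Births: 5194 × 0.309 = 1605, 1587 × 0.511 = 811 → total 2416
Band 2: 4189 × 0.98 = 4105
Band 3: 5194 × 0.962 = 4997
Band 4: 1587 × 0.978 = 1552
Band 5: 7042 × 0.974 = 6859
Band 6: 3896 × 0.957 = 3728
Band 7: 766 × 0.981 + 4981 × 0.299 = 751 + 1489 = 2240
End of period: [2416, 4105, 4997, 1552, 6859, 3728, 2240]
— Period 3 —
Births: 4105 × 0.309 = 1268, 4997 × 0.511 = 2553 → total 3821
Band 2: 2416 × 0.98 = 2368
Band 3: 4105 × 0.962 = 3949
Band 4: 4997 × 0.978 = 4887
Band 5: 1552 × 0.974 = 1512
Band 6: 6859 × 0.957 = 6564
Band 7: 3728 × 0.981 + 2240 × 0.299 = 3657 + 670 = 4327
End of period: [3821, 2368, 3949, 4887, 1512, 6564, 4327]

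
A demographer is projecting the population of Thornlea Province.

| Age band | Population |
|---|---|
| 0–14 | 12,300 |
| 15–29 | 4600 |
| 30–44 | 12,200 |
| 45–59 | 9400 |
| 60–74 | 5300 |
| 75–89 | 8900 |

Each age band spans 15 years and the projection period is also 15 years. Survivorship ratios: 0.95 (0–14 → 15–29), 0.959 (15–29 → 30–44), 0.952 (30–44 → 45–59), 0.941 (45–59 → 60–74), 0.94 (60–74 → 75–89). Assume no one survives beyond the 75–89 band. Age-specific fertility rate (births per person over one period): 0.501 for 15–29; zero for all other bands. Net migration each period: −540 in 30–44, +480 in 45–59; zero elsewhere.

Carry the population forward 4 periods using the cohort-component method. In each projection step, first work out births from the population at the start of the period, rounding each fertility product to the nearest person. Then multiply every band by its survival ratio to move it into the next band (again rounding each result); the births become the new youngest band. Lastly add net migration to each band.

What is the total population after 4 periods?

— Period 1 —
Births: 4600 × 0.501 = 2305
15–29: 12300 × 0.95 = 11685
30–44: 4600 × 0.959 = 4411
45–59: 12200 × 0.952 = 11614
60–74: 9400 × 0.941 = 8845
75–89: 5300 × 0.94 = 4982
Net migration: 30–44 − 540 → 3871; 45–59 + 480 → 12094
Population now: 0–14=2305, 15–29=11685, 30–44=3871, 45–59=12094, 60–74=8845, 75–89=4982
— Period 2 —
Births: 11685 × 0.501 = 5854
15–29: 2305 × 0.95 = 2190
30–44: 11685 × 0.959 = 11206
45–59: 3871 × 0.952 = 3685
60–74: 12094 × 0.941 = 11380
75–89: 8845 × 0.94 = 8314
Net migration: 30–44 − 540 → 10666; 45–59 + 480 → 4165
Population now: 0–14=5854, 15–29=2190, 30–44=10666, 45–59=4165, 60–74=11380, 75–89=8314
— Period 3 —
Births: 2190 × 0.501 = 1097
15–29: 5854 × 0.95 = 5561
30–44: 2190 × 0.959 = 2100
45–59: 10666 × 0.952 = 10154
60–74: 4165 × 0.941 = 3919
75–89: 11380 × 0.94 = 10697
Net migration: 30–44 − 540 → 1560; 45–59 + 480 → 10634
Population now: 0–14=1097, 15–29=5561, 30–44=1560, 45–59=10634, 60–74=3919, 75–89=10697
— Period 4 —
Births: 5561 × 0.501 = 2786
15–29: 1097 × 0.95 = 1042
30–44: 5561 × 0.959 = 5333
45–59: 1560 × 0.952 = 1485
60–74: 10634 × 0.941 = 10007
75–89: 3919 × 0.94 = 3684
Net migration: 30–44 − 540 → 4793; 45–59 + 480 → 1965
Population now: 0–14=2786, 15–29=1042, 30–44=4793, 45–59=1965, 60–74=10007, 75–89=3684
Total after period 4: 2786 + 1042 + 4793 + 1965 + 10007 + 3684 = 24277

24277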